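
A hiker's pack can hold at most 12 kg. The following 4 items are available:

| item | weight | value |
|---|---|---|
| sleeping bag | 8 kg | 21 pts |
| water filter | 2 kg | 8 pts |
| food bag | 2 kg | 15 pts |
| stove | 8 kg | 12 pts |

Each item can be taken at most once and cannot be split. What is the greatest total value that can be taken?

This is a 0/1 knapsack; check combinations near the capacity.
- sleeping bag+water filter+food bag: weight 8+2+2=12, value 21+8+15=44
- sleeping bag+food bag: weight 8+2=10, value 21+15=36
- water filter+food bag+stove: weight 2+2+8=12, value 8+15+12=35
- sleeping bag+water filter: weight 8+2=10, value 21+8=29
Best: 44 pts.

44 pts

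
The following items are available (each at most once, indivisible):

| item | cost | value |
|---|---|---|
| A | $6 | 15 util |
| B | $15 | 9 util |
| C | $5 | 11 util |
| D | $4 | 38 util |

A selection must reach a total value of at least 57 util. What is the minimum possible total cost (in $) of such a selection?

15

Subsets with value ≥ 57, sorted by total cost:
- A+C+D: cost 15, value 64
- B+C+D: cost 24, value 58
- A+B+D: cost 25, value 62
Minimum cost: 15 $.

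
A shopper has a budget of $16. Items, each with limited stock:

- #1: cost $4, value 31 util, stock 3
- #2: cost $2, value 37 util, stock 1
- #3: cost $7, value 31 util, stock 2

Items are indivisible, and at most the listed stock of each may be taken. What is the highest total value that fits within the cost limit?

Top feasible selections:
- 3×#1 + 1×#2: cost 14, value 130
- 2×#1 + 1×#2: cost 10, value 99
- 1×#1 + 1×#2 + 1×#3: cost 13, value 99
Best: 130 util.

130 util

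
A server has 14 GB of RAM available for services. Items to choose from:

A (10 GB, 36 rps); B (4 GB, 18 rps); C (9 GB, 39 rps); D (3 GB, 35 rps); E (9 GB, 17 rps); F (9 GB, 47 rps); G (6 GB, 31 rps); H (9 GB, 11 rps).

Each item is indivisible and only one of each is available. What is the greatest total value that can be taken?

84 rps

Check high-value combinations within 14 GB:
- B+D+G: memory 4+3+6=13, value 18+35+31=84
- D+F: memory 3+9=12, value 35+47=82
- C+D: memory 9+3=12, value 39+35=74
Best: 84 rps.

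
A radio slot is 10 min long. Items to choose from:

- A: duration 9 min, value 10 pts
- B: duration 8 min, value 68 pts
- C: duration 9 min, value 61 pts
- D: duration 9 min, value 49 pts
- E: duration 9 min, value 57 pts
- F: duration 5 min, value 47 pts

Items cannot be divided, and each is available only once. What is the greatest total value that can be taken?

Check high-value combinations within 10 min:
- B: duration 8, value 68
- C: duration 9, value 61
- E: duration 9, value 57
- D: duration 9, value 49
Best: 68 pts.

68 pts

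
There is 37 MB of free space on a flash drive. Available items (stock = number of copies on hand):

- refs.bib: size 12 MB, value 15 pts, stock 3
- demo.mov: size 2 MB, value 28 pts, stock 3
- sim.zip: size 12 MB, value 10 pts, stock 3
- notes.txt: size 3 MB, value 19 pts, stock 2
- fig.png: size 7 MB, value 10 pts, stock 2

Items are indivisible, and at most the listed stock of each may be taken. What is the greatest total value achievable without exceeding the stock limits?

152 pts

Best selections within size 37 and stock limits:
- 2×refs.bib + 3×demo.mov + 2×notes.txt: size 36, value 152
- 1×refs.bib + 3×demo.mov + 2×notes.txt + 1×fig.png: size 31, value 147
Best: 152 pts.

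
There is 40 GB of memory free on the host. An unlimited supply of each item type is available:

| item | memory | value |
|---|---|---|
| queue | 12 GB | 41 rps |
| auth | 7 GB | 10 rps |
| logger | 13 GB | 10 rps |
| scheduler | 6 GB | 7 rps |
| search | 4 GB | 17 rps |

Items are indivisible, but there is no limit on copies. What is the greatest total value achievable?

Best value-per-unit is search at 17/4, and filling with it alone uses memory 10×4=40. No mix of the others beats 10×17 = 170.

170 rps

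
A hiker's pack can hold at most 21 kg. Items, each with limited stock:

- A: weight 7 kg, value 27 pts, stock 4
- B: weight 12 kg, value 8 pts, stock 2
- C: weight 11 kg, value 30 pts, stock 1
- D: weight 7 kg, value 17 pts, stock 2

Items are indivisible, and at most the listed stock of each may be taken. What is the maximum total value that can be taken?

81 pts

Best selections within weight 21 and stock limits:
- 3×A: weight 21, value 81
- 2×A + 1×D: weight 21, value 71
- 1×A + 2×D: weight 21, value 61
Best: 81 pts.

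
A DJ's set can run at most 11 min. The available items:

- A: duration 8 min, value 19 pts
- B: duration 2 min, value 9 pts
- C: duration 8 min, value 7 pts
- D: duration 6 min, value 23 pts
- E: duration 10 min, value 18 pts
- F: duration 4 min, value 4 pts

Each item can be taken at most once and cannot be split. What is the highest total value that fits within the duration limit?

This is a 0/1 knapsack; check combinations near the capacity.
- B+D: duration 2+6=8, value 9+23=32
- A+B: duration 8+2=10, value 19+9=28
- D+F: duration 6+4=10, value 23+4=27
- D: duration 6, value 23
Best: 32 pts.

32 pts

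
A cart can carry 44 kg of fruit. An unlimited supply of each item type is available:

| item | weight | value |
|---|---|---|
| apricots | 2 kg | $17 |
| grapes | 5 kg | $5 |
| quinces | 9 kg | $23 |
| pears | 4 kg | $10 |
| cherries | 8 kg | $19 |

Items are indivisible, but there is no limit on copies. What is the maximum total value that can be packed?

$374

Best value-per-unit is apricots at 17/2, and filling with it alone uses weight 22×2=44. No mix of the others beats 22×17 = 374.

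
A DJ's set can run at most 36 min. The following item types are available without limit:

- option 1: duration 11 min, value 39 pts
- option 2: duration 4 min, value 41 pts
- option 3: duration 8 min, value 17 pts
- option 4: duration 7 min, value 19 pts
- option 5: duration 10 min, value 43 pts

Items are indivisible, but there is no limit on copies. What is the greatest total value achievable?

Best value-per-unit is option 2 at 41/4, and filling with it alone uses duration 9×4=36. No mix of the others beats 9×41 = 369.

369 pts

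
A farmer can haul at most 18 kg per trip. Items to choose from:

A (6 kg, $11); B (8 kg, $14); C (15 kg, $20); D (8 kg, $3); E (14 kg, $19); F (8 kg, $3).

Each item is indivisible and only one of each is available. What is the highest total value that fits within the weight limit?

$25

Check high-value combinations within 18 kg:
- A+B: weight 6+8=14, value 11+14=25
- C: weight 15, value 20
- E: weight 14, value 19
- B+D: weight 8+8=16, value 14+3=17
Best: $25.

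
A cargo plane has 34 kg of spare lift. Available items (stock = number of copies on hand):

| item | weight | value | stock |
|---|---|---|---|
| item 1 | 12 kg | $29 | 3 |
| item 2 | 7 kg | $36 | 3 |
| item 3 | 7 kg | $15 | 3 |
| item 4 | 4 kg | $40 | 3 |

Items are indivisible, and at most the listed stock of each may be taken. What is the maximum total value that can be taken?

Best selections within weight 34 and stock limits:
- 3×item 2 + 3×item 4: weight 33, value 228
- 2×item 2 + 1×item 3 + 3×item 4: weight 33, value 207
- 2×item 2 + 3×item 4: weight 26, value 192
- 3×item 2 + 2×item 4: weight 29, value 188
Best: $228.

$228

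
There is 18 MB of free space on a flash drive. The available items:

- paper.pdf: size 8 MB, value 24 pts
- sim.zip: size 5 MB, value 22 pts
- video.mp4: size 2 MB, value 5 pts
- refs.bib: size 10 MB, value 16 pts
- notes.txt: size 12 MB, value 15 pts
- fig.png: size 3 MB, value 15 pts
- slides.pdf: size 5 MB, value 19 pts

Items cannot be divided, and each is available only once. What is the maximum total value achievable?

66 pts

This is a 0/1 knapsack; check combinations near the capacity.
- paper.pdf+sim.zip+video.mp4+fig.png: size 8+5+2+3=18, value 24+22+5+15=66
- paper.pdf+sim.zip+slides.pdf: size 8+5+5=18, value 24+22+19=65
- paper.pdf+video.mp4+fig.png+slides.pdf: size 8+2+3+5=18, value 24+5+15+19=63
- sim.zip+video.mp4+fig.png+slides.pdf: size 5+2+3+5=15, value 22+5+15+19=61
- paper.pdf+sim.zip+fig.png: size 8+5+3=16, value 24+22+15=61
Best: 66 pts.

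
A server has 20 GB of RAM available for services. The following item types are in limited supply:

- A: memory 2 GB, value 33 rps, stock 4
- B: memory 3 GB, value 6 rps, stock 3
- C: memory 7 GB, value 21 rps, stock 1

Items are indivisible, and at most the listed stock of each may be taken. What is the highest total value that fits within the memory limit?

Top feasible selections:
- 4×A + 1×B + 1×C: memory 18, value 159
- 4×A + 1×C: memory 15, value 153
- 4×A + 3×B: memory 17, value 150
- 4×A + 2×B: memory 14, value 144
Best: 159 rps.

159 rps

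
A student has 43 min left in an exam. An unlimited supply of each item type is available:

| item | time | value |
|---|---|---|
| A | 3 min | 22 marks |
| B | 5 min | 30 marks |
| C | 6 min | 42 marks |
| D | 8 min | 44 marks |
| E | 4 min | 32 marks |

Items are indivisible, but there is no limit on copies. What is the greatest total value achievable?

Best value-per-unit is E at 32/4; filling with it alone gives 10×32 = 320.
Optimal mix: 1×A + 10×E → time 43, value 342.

342 marks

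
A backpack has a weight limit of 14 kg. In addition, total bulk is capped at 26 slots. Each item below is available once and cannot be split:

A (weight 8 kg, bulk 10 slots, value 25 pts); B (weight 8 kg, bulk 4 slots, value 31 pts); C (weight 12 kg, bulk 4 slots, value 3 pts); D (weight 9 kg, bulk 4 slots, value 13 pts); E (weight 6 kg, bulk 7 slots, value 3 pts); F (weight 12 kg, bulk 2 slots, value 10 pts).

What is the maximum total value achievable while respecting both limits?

Feasible sets respecting both limits:
- B+E: weight 14, bulk 11, value 34
- B: weight 8, bulk 4, value 31
- A+E: weight 14, bulk 17, value 28
Best: 34 pts.

34 pts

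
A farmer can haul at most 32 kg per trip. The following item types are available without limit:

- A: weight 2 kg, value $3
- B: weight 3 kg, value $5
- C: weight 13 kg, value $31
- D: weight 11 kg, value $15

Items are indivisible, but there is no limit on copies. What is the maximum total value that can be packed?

Best value-per-unit is C at 31/13; filling with it alone gives 2×31 = 62.
Optimal mix: 2×B + 2×C → weight 32, value 72.

$72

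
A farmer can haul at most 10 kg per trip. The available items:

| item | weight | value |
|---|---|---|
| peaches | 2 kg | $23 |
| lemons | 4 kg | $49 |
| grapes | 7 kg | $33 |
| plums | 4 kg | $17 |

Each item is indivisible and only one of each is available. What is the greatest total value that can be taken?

$89

Check high-value combinations within 10 kg:
- peaches+lemons+plums: weight 2+4+4=10, value 23+49+17=89
- peaches+lemons: weight 2+4=6, value 23+49=72
- lemons+plums: weight 4+4=8, value 49+17=66
- peaches+grapes: weight 2+7=9, value 23+33=56
Best: $89.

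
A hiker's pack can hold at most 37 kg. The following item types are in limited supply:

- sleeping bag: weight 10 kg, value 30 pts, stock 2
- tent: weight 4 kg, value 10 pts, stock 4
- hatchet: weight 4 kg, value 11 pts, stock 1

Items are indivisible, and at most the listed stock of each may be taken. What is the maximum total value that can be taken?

Best selections within weight 37 and stock limits:
- 2×sleeping bag + 3×tent + 1×hatchet: weight 36, value 101
- 2×sleeping bag + 4×tent: weight 36, value 100
- 2×sleeping bag + 2×tent + 1×hatchet: weight 32, value 91
- 2×sleeping bag + 3×tent: weight 32, value 90
Best: 101 pts.

101 pts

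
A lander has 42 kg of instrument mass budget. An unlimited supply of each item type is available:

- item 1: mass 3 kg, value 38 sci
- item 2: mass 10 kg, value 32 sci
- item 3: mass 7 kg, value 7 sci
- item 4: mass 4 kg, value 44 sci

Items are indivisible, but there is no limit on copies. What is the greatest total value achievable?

Best value-per-unit is item 1 at 38/3, and filling with it alone uses mass 14×3=42. No mix of the others beats 14×38 = 532.

532 sci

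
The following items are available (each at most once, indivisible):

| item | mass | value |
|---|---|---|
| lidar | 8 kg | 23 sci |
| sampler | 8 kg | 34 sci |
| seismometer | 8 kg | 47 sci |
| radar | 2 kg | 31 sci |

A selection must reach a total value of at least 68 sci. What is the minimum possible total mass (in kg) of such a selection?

Subsets with value ≥ 68, sorted by total mass:
- seismometer+radar: mass 10, value 78
- sampler+seismometer: mass 16, value 81
- lidar+seismometer: mass 16, value 70
- sampler+seismometer+radar: mass 18, value 112
Minimum mass: 10 kg.

10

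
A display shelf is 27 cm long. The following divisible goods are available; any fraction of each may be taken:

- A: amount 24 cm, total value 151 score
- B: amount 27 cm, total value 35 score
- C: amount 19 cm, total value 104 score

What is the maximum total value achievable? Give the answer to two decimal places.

Take in order of value per unit:
- A (151/24 per unit): all 24 → value 151, running total 151.00
- C (104/19 per unit): 3 of 19 → value 3×104/19 = 16.4211, running total 167.42
Total 167.42.

167.42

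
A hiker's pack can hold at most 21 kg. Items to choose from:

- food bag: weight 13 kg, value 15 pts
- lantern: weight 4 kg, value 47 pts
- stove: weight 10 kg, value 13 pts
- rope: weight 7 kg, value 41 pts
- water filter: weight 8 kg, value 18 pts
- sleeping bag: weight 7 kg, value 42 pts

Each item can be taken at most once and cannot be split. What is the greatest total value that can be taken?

130 pts

Check high-value combinations within 21 kg:
- lantern+rope+sleeping bag: weight 4+7+7=18, value 47+41+42=130
- lantern+water filter+sleeping bag: weight 4+8+7=19, value 47+18+42=107
- lantern+rope+water filter: weight 4+7+8=19, value 47+41+18=106
- lantern+stove+sleeping bag: weight 4+10+7=21, value 47+13+42=102
- lantern+stove+rope: weight 4+10+7=21, value 47+13+41=101
Best: 130 pts.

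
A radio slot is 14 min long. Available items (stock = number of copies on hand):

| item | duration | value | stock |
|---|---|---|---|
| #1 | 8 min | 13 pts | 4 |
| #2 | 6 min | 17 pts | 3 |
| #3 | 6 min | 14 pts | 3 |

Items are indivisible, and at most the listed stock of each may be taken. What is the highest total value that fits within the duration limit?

Top feasible selections:
- 2×#2: duration 12, value 34
- 1×#2 + 1×#3: duration 12, value 31
- 1×#1 + 1×#2: duration 14, value 30
Best: 34 pts.

34 pts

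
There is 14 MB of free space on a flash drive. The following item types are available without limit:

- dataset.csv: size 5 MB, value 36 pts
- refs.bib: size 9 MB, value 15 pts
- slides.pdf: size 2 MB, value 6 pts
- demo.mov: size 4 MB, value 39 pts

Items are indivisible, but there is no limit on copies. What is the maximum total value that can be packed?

Best value-per-unit is demo.mov at 39/4; filling with it alone gives 3×39 = 117.
Optimal mix: 1×slides.pdf + 3×demo.mov → size 14, value 123.

123 pts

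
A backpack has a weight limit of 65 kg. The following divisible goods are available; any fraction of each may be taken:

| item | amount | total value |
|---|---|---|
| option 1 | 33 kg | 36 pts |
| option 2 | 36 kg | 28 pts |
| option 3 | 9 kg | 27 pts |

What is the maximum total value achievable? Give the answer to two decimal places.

80.89

Take in order of value per unit:
- option 3 (27/9 per unit): all 9 → value 27, running total 27.00
- option 1 (36/33 per unit): all 33 → value 36, running total 63.00
- option 2 (28/36 per unit): 23 of 36 → value 23×28/36 = 17.8889, running total 80.89
Total 80.89.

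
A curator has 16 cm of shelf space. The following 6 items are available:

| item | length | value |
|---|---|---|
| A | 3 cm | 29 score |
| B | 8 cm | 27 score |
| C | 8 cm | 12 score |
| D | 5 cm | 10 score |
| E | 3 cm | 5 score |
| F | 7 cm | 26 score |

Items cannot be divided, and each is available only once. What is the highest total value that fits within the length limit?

Check high-value combinations within 16 cm:
- A+B+D: length 3+8+5=16, value 29+27+10=66
- A+D+F: length 3+5+7=15, value 29+10+26=65
- A+B+E: length 3+8+3=14, value 29+27+5=61
- A+E+F: length 3+3+7=13, value 29+5+26=60
Best: 66 score.

66 score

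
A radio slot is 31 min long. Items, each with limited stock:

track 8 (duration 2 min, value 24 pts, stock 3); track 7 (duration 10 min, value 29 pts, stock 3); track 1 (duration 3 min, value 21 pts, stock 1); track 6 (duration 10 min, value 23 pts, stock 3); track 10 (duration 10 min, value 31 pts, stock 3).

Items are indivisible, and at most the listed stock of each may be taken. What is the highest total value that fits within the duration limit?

Top feasible selections:
- 3×track 8 + 1×track 1 + 2×track 10: duration 29, value 155
- 3×track 8 + 1×track 7 + 1×track 1 + 1×track 10: duration 29, value 153
Best: 155 pts.

155 pts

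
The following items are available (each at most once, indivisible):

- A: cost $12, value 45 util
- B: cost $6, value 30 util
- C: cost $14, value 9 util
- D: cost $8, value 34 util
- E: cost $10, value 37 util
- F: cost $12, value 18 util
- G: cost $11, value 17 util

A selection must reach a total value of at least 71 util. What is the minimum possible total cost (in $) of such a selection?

18

Subsets with value ≥ 71, sorted by total cost:
- A+B: cost 18, value 75
- D+E: cost 18, value 71
- A+D: cost 20, value 79
Minimum cost: 18 $.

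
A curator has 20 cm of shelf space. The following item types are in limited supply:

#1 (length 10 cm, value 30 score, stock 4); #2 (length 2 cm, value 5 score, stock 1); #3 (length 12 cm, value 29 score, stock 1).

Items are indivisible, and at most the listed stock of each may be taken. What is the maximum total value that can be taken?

60 score

Best selections within length 20 and stock limits:
- 2×#1: length 20, value 60
- 1×#1 + 1×#2: length 12, value 35
- 1×#2 + 1×#3: length 14, value 34
- 1×#1: length 10, value 30
Best: 60 score.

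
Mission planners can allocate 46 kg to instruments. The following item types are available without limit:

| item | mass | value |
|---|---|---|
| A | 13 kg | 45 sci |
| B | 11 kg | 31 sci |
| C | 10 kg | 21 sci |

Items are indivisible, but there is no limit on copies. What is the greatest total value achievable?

138 sci

Best value-per-unit is A at 45/13; filling with it alone gives 3×45 = 135.
Optimal mix: 1×A + 3×B → mass 46, value 138.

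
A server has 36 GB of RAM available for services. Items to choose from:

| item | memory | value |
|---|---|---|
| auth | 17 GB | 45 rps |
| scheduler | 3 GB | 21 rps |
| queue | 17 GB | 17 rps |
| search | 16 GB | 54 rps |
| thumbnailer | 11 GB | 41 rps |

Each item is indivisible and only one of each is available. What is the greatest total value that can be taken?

120 rps

Check high-value combinations within 36 GB:
- auth+scheduler+search: memory 17+3+16=36, value 45+21+54=120
- scheduler+search+thumbnailer: memory 3+16+11=30, value 21+54+41=116
- auth+scheduler+thumbnailer: memory 17+3+11=31, value 45+21+41=107
- auth+search: memory 17+16=33, value 45+54=99
- search+thumbnailer: memory 16+11=27, value 54+41=95
Best: 120 rps.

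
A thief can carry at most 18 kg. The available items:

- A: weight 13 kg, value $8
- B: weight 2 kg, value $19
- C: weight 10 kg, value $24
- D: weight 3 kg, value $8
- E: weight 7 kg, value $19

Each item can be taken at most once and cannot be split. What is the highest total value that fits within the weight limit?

Check high-value combinations within 18 kg:
- B+C+D: weight 2+10+3=15, value 19+24+8=51
- B+D+E: weight 2+3+7=12, value 19+8+19=46
- B+C: weight 2+10=12, value 19+24=43
Best: $51.

$51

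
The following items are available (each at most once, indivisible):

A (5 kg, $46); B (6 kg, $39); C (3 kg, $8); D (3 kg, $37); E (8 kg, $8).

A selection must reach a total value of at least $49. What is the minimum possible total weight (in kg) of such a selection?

8

Subsets with value ≥ 49, sorted by total weight:
- A+D: weight 8, value 83
- A+C: weight 8, value 54
Minimum weight: 8 kg.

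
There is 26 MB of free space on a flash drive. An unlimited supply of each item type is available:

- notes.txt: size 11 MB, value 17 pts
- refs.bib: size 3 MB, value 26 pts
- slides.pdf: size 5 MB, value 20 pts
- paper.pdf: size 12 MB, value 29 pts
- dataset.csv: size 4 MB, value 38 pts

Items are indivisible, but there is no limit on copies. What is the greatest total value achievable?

242 pts

Best value-per-unit is dataset.csv at 38/4; filling with it alone gives 6×38 = 228.
Optimal mix: 2×refs.bib + 5×dataset.csv → size 26, value 242.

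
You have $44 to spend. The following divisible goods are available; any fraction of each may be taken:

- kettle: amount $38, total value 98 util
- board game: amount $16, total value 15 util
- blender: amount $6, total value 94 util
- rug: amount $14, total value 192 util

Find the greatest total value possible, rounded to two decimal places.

Take in order of value per unit:
- blender (94/6 per unit): all 6 → value 94, running total 94.00
- rug (192/14 per unit): all 14 → value 192, running total 286.00
- kettle (98/38 per unit): 24 of 38 → value 24×98/38 = 61.8947, running total 347.89
Total 347.89.

347.89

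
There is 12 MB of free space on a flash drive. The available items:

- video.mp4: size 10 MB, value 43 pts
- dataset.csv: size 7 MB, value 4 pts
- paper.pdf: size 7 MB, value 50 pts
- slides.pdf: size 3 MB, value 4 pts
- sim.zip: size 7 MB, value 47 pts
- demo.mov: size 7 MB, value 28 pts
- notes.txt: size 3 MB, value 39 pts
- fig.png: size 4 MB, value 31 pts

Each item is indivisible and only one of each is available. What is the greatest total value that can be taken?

89 pts

Check high-value combinations within 12 MB:
- paper.pdf+notes.txt: size 7+3=10, value 50+39=89
- sim.zip+notes.txt: size 7+3=10, value 47+39=86
- paper.pdf+fig.png: size 7+4=11, value 50+31=81
- sim.zip+fig.png: size 7+4=11, value 47+31=78
- slides.pdf+notes.txt+fig.png: size 3+3+4=10, value 4+39+31=74
Best: 89 pts.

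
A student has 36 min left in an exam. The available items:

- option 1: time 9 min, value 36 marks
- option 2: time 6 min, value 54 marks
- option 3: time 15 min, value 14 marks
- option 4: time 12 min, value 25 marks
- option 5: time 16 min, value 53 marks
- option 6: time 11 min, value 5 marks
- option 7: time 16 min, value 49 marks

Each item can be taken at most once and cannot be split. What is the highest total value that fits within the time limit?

143 marks

Check high-value combinations within 36 min:
- option 1+option 2+option 5: time 9+6+16=31, value 36+54+53=143
- option 1+option 2+option 7: time 9+6+16=31, value 36+54+49=139
- option 2+option 4+option 5: time 6+12+16=34, value 54+25+53=132
- option 2+option 4+option 7: time 6+12+16=34, value 54+25+49=128
- option 1+option 2+option 4: time 9+6+12=27, value 36+54+25=115
Best: 143 marks.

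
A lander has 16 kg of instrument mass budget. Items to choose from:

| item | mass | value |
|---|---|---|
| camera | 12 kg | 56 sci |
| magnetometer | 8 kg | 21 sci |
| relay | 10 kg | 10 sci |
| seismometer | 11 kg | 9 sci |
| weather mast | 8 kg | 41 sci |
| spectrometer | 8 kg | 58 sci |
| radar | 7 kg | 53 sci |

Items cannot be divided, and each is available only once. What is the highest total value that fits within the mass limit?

111 sci

Check high-value combinations within 16 kg:
- spectrometer+radar: mass 8+7=15, value 58+53=111
- weather mast+spectrometer: mass 8+8=16, value 41+58=99
- weather mast+radar: mass 8+7=15, value 41+53=94
- magnetometer+spectrometer: mass 8+8=16, value 21+58=79
Best: 111 sci.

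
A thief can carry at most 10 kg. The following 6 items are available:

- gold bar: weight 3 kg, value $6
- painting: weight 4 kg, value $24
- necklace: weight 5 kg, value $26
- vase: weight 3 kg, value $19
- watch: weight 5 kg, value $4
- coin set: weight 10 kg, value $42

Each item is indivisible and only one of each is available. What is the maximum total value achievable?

$50

Check high-value combinations within 10 kg:
- painting+necklace: weight 4+5=9, value 24+26=50
- gold bar+painting+vase: weight 3+4+3=10, value 6+24+19=49
- necklace+vase: weight 5+3=8, value 26+19=45
- painting+vase: weight 4+3=7, value 24+19=43
Best: $50.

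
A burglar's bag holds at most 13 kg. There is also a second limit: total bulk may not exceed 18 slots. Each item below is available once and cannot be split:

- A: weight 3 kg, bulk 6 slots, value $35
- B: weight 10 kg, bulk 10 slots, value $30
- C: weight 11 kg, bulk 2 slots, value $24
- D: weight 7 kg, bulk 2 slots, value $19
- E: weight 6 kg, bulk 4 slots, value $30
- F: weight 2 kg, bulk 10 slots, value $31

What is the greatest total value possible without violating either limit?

$85

Feasible sets respecting both limits:
- A+D+F: weight 12, bulk 18, value 85
- A+F: weight 5, bulk 16, value 66
- A+B: weight 13, bulk 16, value 65
- A+E: weight 9, bulk 10, value 65
Best: $85.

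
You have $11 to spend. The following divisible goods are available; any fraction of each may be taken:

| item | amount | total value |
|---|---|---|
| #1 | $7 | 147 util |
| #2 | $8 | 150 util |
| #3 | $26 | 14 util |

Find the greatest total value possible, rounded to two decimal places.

Take in order of value per unit:
- #1 (147/7 per unit): all 7 → value 147, running total 147.00
- #2 (150/8 per unit): 4 of 8 → value 4×150/8 = 75.0000, running total 222.00
Total 222.00.

222.00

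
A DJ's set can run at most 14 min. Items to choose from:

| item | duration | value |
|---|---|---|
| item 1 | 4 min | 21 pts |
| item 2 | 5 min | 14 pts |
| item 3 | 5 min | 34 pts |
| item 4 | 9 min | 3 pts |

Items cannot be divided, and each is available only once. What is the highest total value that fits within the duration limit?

69 pts

This is a 0/1 knapsack; check combinations near the capacity.
- item 1+item 2+item 3: duration 4+5+5=14, value 21+14+34=69
- item 1+item 3: duration 4+5=9, value 21+34=55
- item 2+item 3: duration 5+5=10, value 14+34=48
- item 3+item 4: duration 5+9=14, value 34+3=37
- item 1+item 2: duration 4+5=9, value 21+14=35
Best: 69 pts.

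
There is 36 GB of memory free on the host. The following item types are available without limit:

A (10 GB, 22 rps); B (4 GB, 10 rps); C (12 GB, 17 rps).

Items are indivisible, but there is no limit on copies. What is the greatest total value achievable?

Best value-per-unit is B at 10/4, and filling with it alone uses memory 9×4=36. No mix of the others beats 9×10 = 90.

90 rps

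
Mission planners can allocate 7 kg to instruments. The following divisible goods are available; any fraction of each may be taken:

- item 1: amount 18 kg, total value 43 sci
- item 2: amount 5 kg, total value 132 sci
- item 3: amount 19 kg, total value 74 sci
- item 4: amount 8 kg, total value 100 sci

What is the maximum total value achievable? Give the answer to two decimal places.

157.00

Take in order of value per unit:
- item 2 (132/5 per unit): all 5 → value 132, running total 132.00
- item 4 (100/8 per unit): 2 of 8 → value 2×100/8 = 25.0000, running total 157.00
Total 157.00.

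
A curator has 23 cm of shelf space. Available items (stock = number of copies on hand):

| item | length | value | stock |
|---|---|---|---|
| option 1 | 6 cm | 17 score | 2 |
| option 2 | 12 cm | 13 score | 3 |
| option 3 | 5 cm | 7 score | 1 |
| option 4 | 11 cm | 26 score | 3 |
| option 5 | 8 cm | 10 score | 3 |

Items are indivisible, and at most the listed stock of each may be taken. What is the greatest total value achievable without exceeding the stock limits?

60 score

Best selections within length 23 and stock limits:
- 2×option 1 + 1×option 4: length 23, value 60
- 2×option 4: length 22, value 52
- 1×option 1 + 1×option 3 + 1×option 4: length 22, value 50
- 2×option 1 + 1×option 5: length 20, value 44
Best: 60 score.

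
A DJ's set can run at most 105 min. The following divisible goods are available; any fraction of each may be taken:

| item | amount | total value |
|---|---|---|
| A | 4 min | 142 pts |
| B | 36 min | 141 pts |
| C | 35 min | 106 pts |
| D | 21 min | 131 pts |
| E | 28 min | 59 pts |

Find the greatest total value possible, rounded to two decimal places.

Take in order of value per unit:
- A (142/4 per unit): all 4 → value 142, running total 142.00
- D (131/21 per unit): all 21 → value 131, running total 273.00
- B (141/36 per unit): all 36 → value 141, running total 414.00
- C (106/35 per unit): all 35 → value 106, running total 520.00
- E (59/28 per unit): 9 of 28 → value 9×59/28 = 18.9643, running total 538.96
Total 538.96.

538.96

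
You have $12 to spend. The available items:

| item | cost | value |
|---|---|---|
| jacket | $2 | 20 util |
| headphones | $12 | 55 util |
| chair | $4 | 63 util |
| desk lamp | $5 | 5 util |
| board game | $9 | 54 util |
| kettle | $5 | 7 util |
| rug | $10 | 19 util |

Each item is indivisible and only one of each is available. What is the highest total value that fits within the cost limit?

Check high-value combinations within $12:
- jacket+chair+kettle: cost 2+4+5=11, value 20+63+7=90
- jacket+chair+desk lamp: cost 2+4+5=11, value 20+63+5=88
- jacket+chair: cost 2+4=6, value 20+63=83
Best: 90 util.

90 util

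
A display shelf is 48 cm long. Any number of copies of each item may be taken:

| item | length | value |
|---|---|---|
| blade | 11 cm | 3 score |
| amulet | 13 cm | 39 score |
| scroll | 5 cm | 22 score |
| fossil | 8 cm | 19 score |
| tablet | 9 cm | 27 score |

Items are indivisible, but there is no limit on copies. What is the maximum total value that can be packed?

198 score

Best value-per-unit is scroll at 22/5, and filling with it alone uses length 9×5=45. No mix of the others beats 9×22 = 198.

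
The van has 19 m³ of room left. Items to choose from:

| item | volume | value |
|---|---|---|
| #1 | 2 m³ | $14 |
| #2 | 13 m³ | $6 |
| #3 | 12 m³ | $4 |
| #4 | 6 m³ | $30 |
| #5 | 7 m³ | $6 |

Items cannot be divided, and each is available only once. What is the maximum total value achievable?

This is a 0/1 knapsack; check combinations near the capacity.
- #1+#4+#5: volume 2+6+7=15, value 14+30+6=50
- #1+#4: volume 2+6=8, value 14+30=44
- #4+#5: volume 6+7=13, value 30+6=36
Best: $50.

$50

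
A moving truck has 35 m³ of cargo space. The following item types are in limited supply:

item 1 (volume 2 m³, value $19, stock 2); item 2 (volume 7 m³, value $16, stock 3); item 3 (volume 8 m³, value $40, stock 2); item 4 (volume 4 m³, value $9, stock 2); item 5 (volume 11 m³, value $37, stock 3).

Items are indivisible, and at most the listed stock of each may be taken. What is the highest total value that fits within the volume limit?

$164

Best selections within volume 35 and stock limits:
- 2×item 1 + 2×item 3 + 1×item 4 + 1×item 5: volume 35, value 164
- 2×item 1 + 2×item 3 + 1×item 5: volume 31, value 155
Best: $164.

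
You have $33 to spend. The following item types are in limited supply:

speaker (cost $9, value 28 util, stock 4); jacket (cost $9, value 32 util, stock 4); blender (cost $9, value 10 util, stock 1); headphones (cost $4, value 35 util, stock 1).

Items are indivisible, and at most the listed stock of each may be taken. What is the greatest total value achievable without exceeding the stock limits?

131 util

Top feasible selections:
- 3×jacket + 1×headphones: cost 31, value 131
- 1×speaker + 2×jacket + 1×headphones: cost 31, value 127
Best: 131 util.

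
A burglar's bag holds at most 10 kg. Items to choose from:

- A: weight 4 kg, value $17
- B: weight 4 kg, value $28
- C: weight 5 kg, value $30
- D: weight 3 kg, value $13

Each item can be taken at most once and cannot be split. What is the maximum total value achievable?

$58

Check high-value combinations within 10 kg:
- B+C: weight 4+5=9, value 28+30=58
- A+C: weight 4+5=9, value 17+30=47
- A+B: weight 4+4=8, value 17+28=45
- C+D: weight 5+3=8, value 30+13=43
- B+D: weight 4+3=7, value 28+13=41
Best: $58.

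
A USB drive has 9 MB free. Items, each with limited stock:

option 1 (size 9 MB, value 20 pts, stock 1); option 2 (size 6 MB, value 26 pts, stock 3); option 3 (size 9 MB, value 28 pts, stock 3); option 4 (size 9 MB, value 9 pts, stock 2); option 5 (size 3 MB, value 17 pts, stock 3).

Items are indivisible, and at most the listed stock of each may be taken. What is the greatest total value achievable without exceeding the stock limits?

51 pts

Top feasible selections:
- 3×option 5: size 9, value 51
- 1×option 2 + 1×option 5: size 9, value 43
Best: 51 pts.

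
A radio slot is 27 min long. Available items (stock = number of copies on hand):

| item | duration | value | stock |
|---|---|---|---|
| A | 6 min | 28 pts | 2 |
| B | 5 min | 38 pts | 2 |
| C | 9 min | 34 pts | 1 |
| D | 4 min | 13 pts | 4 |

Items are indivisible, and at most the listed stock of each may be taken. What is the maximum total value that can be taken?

145 pts

Best selections within duration 27 and stock limits:
- 2×A + 2×B + 1×D: duration 26, value 145
- 1×A + 2×B + 1×C: duration 25, value 138
Best: 145 pts.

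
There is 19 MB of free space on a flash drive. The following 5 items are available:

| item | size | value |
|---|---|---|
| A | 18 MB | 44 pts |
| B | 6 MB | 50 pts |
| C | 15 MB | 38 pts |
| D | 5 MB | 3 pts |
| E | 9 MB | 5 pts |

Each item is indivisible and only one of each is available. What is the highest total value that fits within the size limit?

55 pts

This is a 0/1 knapsack; check combinations near the capacity.
- B+E: size 6+9=15, value 50+5=55
- B+D: size 6+5=11, value 50+3=53
- B: size 6, value 50
- A: size 18, value 44
- C: size 15, value 38
Best: 55 pts.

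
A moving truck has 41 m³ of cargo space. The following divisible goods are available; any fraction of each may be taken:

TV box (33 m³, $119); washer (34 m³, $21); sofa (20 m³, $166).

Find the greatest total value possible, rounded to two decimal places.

241.73

Take in order of value per unit:
- sofa (166/20 per unit): all 20 → value 166, running total 166.00
- TV box (119/33 per unit): 21 of 33 → value 21×119/33 = 75.7273, running total 241.73
Total 241.73.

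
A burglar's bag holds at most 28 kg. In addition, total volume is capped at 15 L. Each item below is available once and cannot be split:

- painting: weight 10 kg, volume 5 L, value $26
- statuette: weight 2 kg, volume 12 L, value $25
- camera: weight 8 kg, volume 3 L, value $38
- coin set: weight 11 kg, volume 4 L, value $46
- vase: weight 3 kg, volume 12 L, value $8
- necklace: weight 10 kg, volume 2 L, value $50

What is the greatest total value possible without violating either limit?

$114

Feasible sets respecting both limits:
- painting+camera+necklace: weight 28, volume 10, value 114
- coin set+necklace: weight 21, volume 6, value 96
- camera+necklace: weight 18, volume 5, value 88
- camera+coin set: weight 19, volume 7, value 84
Best: $114.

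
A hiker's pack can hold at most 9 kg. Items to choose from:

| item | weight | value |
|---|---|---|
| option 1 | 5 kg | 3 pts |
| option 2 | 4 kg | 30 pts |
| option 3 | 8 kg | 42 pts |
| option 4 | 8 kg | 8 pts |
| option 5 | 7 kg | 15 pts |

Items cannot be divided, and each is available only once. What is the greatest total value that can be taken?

This is a 0/1 knapsack; check combinations near the capacity.
- option 3: weight 8, value 42
- option 1+option 2: weight 5+4=9, value 3+30=33
- option 2: weight 4, value 30
Best: 42 pts.

42 pts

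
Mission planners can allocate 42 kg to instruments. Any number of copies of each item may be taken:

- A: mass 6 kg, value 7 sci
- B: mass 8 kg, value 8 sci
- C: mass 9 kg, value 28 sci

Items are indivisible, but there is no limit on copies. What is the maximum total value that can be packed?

119 sci

Best value-per-unit is C at 28/9; filling with it alone gives 4×28 = 112.
Optimal mix: 1×A + 4×C → mass 42, value 119.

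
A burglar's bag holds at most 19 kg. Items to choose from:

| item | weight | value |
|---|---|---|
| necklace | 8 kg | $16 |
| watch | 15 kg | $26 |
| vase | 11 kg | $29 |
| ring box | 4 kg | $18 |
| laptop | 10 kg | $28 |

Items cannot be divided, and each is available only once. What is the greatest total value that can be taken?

This is a 0/1 knapsack; check combinations near the capacity.
- vase+ring box: weight 11+4=15, value 29+18=47
- ring box+laptop: weight 4+10=14, value 18+28=46
- necklace+vase: weight 8+11=19, value 16+29=45
- necklace+laptop: weight 8+10=18, value 16+28=44
Best: $47.

$47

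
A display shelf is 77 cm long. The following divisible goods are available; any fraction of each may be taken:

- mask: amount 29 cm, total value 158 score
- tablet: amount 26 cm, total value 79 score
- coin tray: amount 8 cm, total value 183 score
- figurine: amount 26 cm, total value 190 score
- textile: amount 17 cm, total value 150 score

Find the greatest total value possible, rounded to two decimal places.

Take in order of value per unit:
- coin tray (183/8 per unit): all 8 → value 183, running total 183.00
- textile (150/17 per unit): all 17 → value 150, running total 333.00
- figurine (190/26 per unit): all 26 → value 190, running total 523.00
- mask (158/29 per unit): 26 of 29 → value 26×158/29 = 141.6552, running total 664.66
Total 664.66.

664.66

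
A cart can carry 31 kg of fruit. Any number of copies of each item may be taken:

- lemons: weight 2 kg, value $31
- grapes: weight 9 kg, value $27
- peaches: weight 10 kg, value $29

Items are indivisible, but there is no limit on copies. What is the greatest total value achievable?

$465

Best value-per-unit is lemons at 31/2, and filling with it alone uses weight 15×2=30. No mix of the others beats 15×31 = 465.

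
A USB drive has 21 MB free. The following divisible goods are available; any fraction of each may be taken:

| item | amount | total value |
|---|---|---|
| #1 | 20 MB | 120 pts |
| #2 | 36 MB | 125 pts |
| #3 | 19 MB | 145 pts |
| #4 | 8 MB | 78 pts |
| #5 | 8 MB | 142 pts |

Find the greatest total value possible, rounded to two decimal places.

258.16

Take in order of value per unit:
- #5 (142/8 per unit): all 8 → value 142, running total 142.00
- #4 (78/8 per unit): all 8 → value 78, running total 220.00
- #3 (145/19 per unit): 5 of 19 → value 5×145/19 = 38.1579, running total 258.16
Total 258.16.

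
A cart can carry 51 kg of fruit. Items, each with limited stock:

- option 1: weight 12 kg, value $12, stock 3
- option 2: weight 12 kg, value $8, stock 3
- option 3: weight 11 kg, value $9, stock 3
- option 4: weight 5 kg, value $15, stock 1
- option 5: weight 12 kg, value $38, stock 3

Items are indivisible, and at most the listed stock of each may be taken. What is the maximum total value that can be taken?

Top feasible selections:
- 1×option 4 + 3×option 5: weight 41, value 129
- 1×option 1 + 3×option 5: weight 48, value 126
Best: $129.

$129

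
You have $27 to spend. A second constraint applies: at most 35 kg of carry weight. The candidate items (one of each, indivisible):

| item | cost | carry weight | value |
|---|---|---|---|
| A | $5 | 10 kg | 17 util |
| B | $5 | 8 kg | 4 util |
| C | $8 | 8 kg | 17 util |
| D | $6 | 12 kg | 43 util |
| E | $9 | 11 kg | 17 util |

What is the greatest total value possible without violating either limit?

Feasible sets respecting both limits:
- A+C+D: cost 19, carry weight 30, value 77
- A+D+E: cost 20, carry weight 33, value 77
- C+D+E: cost 23, carry weight 31, value 77
Best: 77 util.

77 util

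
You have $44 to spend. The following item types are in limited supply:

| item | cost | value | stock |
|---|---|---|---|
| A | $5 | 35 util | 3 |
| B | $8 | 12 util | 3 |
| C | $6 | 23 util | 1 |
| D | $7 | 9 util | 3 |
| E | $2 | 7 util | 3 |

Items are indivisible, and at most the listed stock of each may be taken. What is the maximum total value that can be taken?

Best selections within cost 44 and stock limits:
- 3×A + 2×B + 1×C + 3×E: cost 43, value 173
- 3×A + 1×B + 1×C + 1×D + 3×E: cost 42, value 170
Best: 173 util.

173 util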